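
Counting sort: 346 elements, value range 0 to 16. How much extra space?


n = 346 (output array)
k = 17 (count array for 17 distinct values)
Extra space = 346 + 17 = 363


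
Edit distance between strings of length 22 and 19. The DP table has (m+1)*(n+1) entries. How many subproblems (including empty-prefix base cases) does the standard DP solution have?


The table includes base cases (empty prefixes).
Rows: (m+1) = 23
Columns: (n+1) = 20
Total = 23 * 20 = 460


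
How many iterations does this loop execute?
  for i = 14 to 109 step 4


The loop variable i takes values starting at 14 and increments by 4 each iteration.
Sequence: i = 14, 18, 22, 26, 30, 34, 38, 42, 46, ...
The upper bound 109 is inclusive, so the count is floor((last - first) / step) + 1:
floor((109 - 14) / 4) + 1 = floor(95/4) + 1 = 23 + 1 = 24


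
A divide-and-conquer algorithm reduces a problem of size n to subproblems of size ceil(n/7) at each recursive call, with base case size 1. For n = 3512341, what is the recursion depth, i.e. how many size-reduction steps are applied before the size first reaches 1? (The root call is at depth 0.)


Each step divides the size by 7 (rounding up); after k steps the size is ceil(n/7^k), which equals 1 exactly when 7^k >= n.
So the depth is the smallest k with 7^k >= 3512341, i.e. ceil(log_7(3512341)).
7^7 = 823543 < 3512341 <= 5764801 = 7^8
Recursion depth = 8


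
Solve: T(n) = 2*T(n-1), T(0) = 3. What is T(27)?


Unrolling:
T(27) = 2*T(26) = 2^2*T(25) = ... = 2^27*T(0)
= 2^27 * 3
= 134217728 * 3 = 402653184


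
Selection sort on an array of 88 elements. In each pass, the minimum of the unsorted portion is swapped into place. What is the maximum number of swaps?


Selection sort performs one swap per pass:
  Pass 1: find min in positions 0 to 87, swap with position 0
  Pass 2: find min in positions 1 to 87, swap with position 1
  Pass 3: find min in positions 2 to 87, swap with position 2
  Pass 4: find min in positions 3 to 87, swap with position 3
  Pass 5: find min in positions 4 to 87, swap with position 4
  ... (82 more passes)
Total passes (and swaps) = n - 1 = 88 - 1 = 87


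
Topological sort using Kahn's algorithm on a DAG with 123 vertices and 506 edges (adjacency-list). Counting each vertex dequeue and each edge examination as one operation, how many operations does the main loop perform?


Kahn's algorithm:
  1. Compute in-degrees: O(V + E)
  2. Process queue: each vertex dequeued once (O(V))
     each edge examined once (O(E))
Total = V + E = 123 + 506 = 629


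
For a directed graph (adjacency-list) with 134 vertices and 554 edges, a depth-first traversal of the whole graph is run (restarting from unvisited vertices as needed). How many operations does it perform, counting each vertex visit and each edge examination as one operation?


A full DFS traversal visits each vertex once and examines each edge once.
V = 134
E = 554
Sum = 134 + 554 = 688


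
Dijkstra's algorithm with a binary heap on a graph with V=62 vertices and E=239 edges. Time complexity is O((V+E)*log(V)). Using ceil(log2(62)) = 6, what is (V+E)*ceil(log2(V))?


Dijkstra with a binary heap: each vertex is extracted once, each edge may relax once.
Each heap operation costs O(log V).
V + E = 62 + 239 = 301
ceil(log2(62)) = 6 (since 2^5 = 32 < 62 <= 64 = 2^6)
Total heap work = (V+E) * ceil(log2(V)) = 301 * 6 = 1806


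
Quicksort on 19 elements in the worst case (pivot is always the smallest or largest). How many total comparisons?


In the worst case, each partition step picks the worst pivot:
  Partition 1: 18 comparisons (n-1 elements to compare)
  Partition 2: 17 comparisons
  Partition 3: 16 comparisons
  Partition 4: 15 comparisons
  Partition 5: 14 comparisons
  ...
  Last partition: 0 comparisons
Total = (n-1) + (n-2) + ... + 1 + 0 = n*(n-1)/2
= 19*18/2 = 171


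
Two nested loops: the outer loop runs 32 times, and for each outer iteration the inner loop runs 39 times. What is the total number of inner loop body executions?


Outer loop: 32 iterations
Inner loop: 39 iterations per outer iteration
Total = 32 * 39 = 1248


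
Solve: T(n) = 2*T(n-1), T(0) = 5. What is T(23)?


Unrolling:
T(23) = 2*T(22) = 2^2*T(21) = ... = 2^23*T(0)
= 2^23 * 5
= 8388608 * 5 = 41943040


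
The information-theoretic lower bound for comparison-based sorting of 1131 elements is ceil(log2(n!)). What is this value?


A binary decision tree of height h has at most 2^h leaves and needs at least n! of them, so h >= ceil(log2(n!)).
1131! is far too large to multiply out, so use Stirling's series:
  ln(n!) ~ n ln n - n + (1/2) ln(2 pi n) + 1/(12n)  (error below 1/(360 n^3), negligible here)
  ln(1131) = 7.0308575
  n ln n = 1131 * 7.0308575 = 7951.8998
  (1/2) ln(2 pi * 1131) = (1/2) ln(7106.2826) = 4.4344
  1/(12*1131) = 0.0001
  ln(1131!) ~ 7951.8998 - 1131 + 4.4344 + 0.0001 = 6825.3343
Convert to base 2: log2(1131!) = 6825.3343 / ln 2 = 6825.3343 / 0.69314718 = 9846.8760
ceil(9846.8760) = 9847


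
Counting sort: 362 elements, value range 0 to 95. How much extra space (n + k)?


n = 362 (output array)
k = 96 (count array for 96 distinct values)
Extra space = 362 + 96 = 458


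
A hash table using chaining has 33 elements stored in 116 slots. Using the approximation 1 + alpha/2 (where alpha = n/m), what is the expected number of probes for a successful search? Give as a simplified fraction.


Load factor alpha = n/m = 33/116
Expected probes = 1 + alpha/2 = 1 + 33/(2*116)
= 1 + 33/232
= 232/232 + 33/232
= 265/232


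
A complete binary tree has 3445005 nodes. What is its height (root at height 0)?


In a complete binary tree, level k holds nodes 2^k .. 2^(k+1)-1 (1-indexed).
Height = floor(log2(n)) = floor(log2(3445005)) = 21
Check: 2^21 = 2097152 <= 3445005 < 4194304 = 2^22


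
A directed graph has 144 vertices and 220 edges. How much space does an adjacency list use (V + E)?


Adjacency list: one list head per vertex + one entry per edge
Vertex heads: 144
Edge entries: 220
Total = 144 + 220 = 364


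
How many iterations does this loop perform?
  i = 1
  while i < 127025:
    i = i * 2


The loop variable doubles each iteration:
i = 1 -> 2 -> 4 -> 8 -> 16 -> 32 -> 64 -> 128 -> 256 -> 512 -> 1024 -> 2048 -> 4096 -> 8192 -> 16384 -> 32768 -> 65536 -> 131072 (stop, 131072 >= 127025)
Number of doublings = ceil(log2(127025)) = 17


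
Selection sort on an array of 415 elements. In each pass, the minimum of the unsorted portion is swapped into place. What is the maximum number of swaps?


Selection sort performs one swap per pass:
  Pass 1: find min in positions 0 to 414, swap with position 0
  Pass 2: find min in positions 1 to 414, swap with position 1
  Pass 3: find min in positions 2 to 414, swap with position 2
  Pass 4: find min in positions 3 to 414, swap with position 3
  Pass 5: find min in positions 4 to 414, swap with position 4
  ... (409 more passes)
Total passes (and swaps) = n - 1 = 415 - 1 = 414


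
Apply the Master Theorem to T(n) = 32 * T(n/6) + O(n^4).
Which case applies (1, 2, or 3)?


The Master Theorem: T(n) = a*T(n/b) + O(n^c)
  a = 32, b = 6, c = 4
log_b(a) = log_6(32) ~ 1.934
Compare b^c with a: 6^4 = 1296 > 32, so c > log_b(a).
Since c > log_b(a), Case 3 applies.
T(n) = O(n^4)
Master Theorem case = 3


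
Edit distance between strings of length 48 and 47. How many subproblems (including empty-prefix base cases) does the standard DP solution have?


The table includes base cases (empty prefixes).
Rows: (m+1) = 49
Columns: (n+1) = 48
Total = 49 * 48 = 2352


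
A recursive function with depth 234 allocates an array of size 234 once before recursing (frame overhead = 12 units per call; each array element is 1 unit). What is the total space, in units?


Array allocation: 234 units (allocated once)
Stack frames: 234 deep * 12 per frame = 2808 units
Total = 234 + 2808 = 3042


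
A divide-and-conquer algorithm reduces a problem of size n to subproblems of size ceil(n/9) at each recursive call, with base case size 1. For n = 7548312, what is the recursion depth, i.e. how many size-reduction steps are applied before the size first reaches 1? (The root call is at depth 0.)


Each step divides the size by 9 (rounding up); after k steps the size is ceil(n/9^k), which equals 1 exactly when 9^k >= n.
So the depth is the smallest k with 9^k >= 7548312, i.e. ceil(log_9(7548312)).
9^7 = 4782969 < 7548312 <= 43046721 = 9^8
Recursion depth = 8


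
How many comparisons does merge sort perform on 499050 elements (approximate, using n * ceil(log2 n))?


Recursion depth: ceil(log2(499050)) = 19
Each recursion level merges n = 499050 elements
Total = 499050 * 19 = 9481950


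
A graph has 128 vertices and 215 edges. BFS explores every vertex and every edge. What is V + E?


A full BFS traversal dequeues each vertex once and examines each edge once.
Vertex visits: 128
Edge visits: 215
V + E = 128 + 215 = 343


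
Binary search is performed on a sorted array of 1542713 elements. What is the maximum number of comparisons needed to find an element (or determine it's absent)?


Binary search halves the search space each comparison:
  Step 1: search space = 1542713 -> 771356
  Step 2: search space = 771356 -> 385678
  Step 3: search space = 385678 -> 192839
  Step 4: search space = 192839 -> 96419
  Step 5: search space = 96419 -> 48209
  Step 6: search space = 48209 -> 24104
  Step 7: search space = 24104 -> 12052
  Step 8: search space = 12052 -> 6026
  Step 9: search space = 6026 -> 3013
  Step 10: search space = 3013 -> 1506
  Step 11: search space = 1506 -> 753
  Step 12: search space = 753 -> 376
  Step 13: search space = 376 -> 188
  Step 14: search space = 188 -> 94
  Step 15: search space = 94 -> 47
  Step 16: search space = 47 -> 23
  Step 17: search space = 23 -> 11
  Step 18: search space = 11 -> 5
  Step 19: search space = 5 -> 2
  Step 20: search space = 2 -> 1
  Step 21: search space = 1 (final check)
Maximum comparisons = floor(log2(1542713)) + 1 = 20 + 1 = 21


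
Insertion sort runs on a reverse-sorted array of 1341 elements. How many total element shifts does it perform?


Sum of shifts = 1 + 2 + 3 + ... + 1340
= 1341 * 1340 / 2
= 1796940 / 2
= 898470


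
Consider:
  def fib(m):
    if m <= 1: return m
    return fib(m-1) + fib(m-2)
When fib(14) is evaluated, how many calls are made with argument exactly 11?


Let N(m) = number of times fib(m) is called while evaluating fib(14).
N(14) = 1 (the initial call).
N(13) = 1 (only fib(14) calls it).
For 1 <= m <= 12: fib(m) is called by fib(m+1) and fib(m+2), so
  N(m) = N(m+1) + N(m+2).
fib(0) is called only by fib(2), so N(0) = N(2).
Walk down from m=14:
  N(14)=1, N(13)=1, N(12)=2, N(11)=3
N(11) = 3


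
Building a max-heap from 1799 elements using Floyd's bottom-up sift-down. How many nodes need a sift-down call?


In a heap of 1799 elements (0-indexed array):
  Last element index: 1798
  Parent of last element: floor((1798 - 1) / 2) = 898
  Internal nodes: indices 0 to 898
  Count = floor(1799/2) = 899


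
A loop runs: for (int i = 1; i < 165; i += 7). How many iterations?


Loop starts at i = 1, increments by 7, stops when i >= 165.
Number of iterations = ceil((165 - 1) / 7)
= ceil(164 / 7)
= 24


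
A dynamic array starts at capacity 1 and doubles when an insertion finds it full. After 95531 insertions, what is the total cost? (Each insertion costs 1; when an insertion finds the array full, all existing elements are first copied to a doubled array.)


Insertion cost: 95531 (one per element)
Resizes occur just before inserting elements 2, 3, 5, 9, ...
Elements copied at each resize: 1 + 2 + 4 + 8 + 16 + 32 + 64 + 128 + 256 + 512 + 1024 + 2048 + 4096 + 8192 + 16384 + 32768 + 65536
Sum of copies = 131071 (geometric series: 2^k - 1)
Total = 95531 + 131071 = 226602


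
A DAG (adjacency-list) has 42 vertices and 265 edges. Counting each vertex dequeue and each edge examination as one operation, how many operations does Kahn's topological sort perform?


V = 42 (vertex processing)
E = 265 (edge processing)
V + E = 42 + 265 = 307


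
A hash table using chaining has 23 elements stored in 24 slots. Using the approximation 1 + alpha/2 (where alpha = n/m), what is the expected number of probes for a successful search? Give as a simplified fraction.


Load factor alpha = n/m = 23/24
Expected probes = 1 + alpha/2 = 1 + 23/(2*24)
= 1 + 23/48
= 48/48 + 23/48
= 71/48


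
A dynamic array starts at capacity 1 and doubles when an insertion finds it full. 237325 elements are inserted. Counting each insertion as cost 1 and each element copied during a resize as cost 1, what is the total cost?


n = 237325
Insertion costs: 237325
Resizes copy 1, 2, 4, ... up to the largest power of 2 that is <= n-1 = 237324, i.e. 131072.
Copy costs = 1 + 2 + 4 + 8 + 16 + 32 + 64 + 128 + 256 + 512 + 1024 + 2048 + 4096 + 8192 + 16384 + 32768 + 65536 + 131072 = 262143
Total = 237325 + 262143 = 499468


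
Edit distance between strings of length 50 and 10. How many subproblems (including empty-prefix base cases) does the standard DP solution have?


The table includes base cases (empty prefixes).
Rows: (m+1) = 51
Columns: (n+1) = 11
Total = 51 * 11 = 561


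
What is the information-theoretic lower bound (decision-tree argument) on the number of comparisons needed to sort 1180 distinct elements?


A binary decision tree of height h has at most 2^h leaves and needs at least n! of them, so h >= ceil(log2(n!)).
1180! is far too large to multiply out, so use Stirling's series:
  ln(n!) ~ n ln n - n + (1/2) ln(2 pi n) + 1/(12n)  (error below 1/(360 n^3), negligible here)
  ln(1180) = 7.0732697
  n ln n = 1180 * 7.0732697 = 8346.4582
  (1/2) ln(2 pi * 1180) = (1/2) ln(7414.1587) = 4.4556
  1/(12*1180) = 0.0001
  ln(1180!) ~ 8346.4582 - 1180 + 4.4556 + 0.0001 = 7170.9139
Convert to base 2: log2(1180!) = 7170.9139 / ln 2 = 7170.9139 / 0.69314718 = 10345.4419
ceil(10345.4419) = 10346


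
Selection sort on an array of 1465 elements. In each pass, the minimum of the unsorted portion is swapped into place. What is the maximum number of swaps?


Selection sort performs one swap per pass:
  Pass 1: find min in positions 0 to 1464, swap with position 0
  Pass 2: find min in positions 1 to 1464, swap with position 1
  Pass 3: find min in positions 2 to 1464, swap with position 2
  Pass 4: find min in positions 3 to 1464, swap with position 3
  Pass 5: find min in positions 4 to 1464, swap with position 4
  ... (1459 more passes)
Total passes (and swaps) = n - 1 = 1465 - 1 = 1464


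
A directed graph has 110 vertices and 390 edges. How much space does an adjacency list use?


Adjacency list: one list head per vertex + one entry per edge
Vertex heads: 110
Edge entries: 390
Total = 110 + 390 = 500


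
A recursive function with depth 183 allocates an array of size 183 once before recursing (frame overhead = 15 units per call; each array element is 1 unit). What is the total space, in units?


Array allocation: 183 units (allocated once)
Stack frames: 183 deep * 15 per frame = 2745 units
Total = 183 + 2745 = 2928


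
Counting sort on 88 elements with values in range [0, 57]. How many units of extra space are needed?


Output array size: 88 (to store sorted result)
Count array size: 58 (one slot per possible value, range 0 to 57)
Total extra space = 88 + 58 = 146


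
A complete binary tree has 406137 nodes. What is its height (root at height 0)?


In a complete binary tree, level k holds nodes 2^k .. 2^(k+1)-1 (1-indexed).
Height = floor(log2(n)) = floor(log2(406137)) = 18
Check: 2^18 = 262144 <= 406137 < 524288 = 2^19


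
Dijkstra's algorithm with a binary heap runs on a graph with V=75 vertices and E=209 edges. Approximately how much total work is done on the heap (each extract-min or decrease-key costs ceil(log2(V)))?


Dijkstra with a binary heap: each vertex is extracted once, each edge may relax once.
Each heap operation costs O(log V).
V + E = 75 + 209 = 284
ceil(log2(75)) = 7 (since 2^6 = 64 < 75 <= 128 = 2^7)
Total heap work = (V+E) * ceil(log2(V)) = 284 * 7 = 1988


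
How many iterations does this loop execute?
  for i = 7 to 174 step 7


The loop variable i takes values starting at 7 and increments by 7 each iteration.
Sequence: i = 7, 14, 21, 28, 35, 42, 49, 56, 63, ...
The upper bound 174 is inclusive, so the count is floor((last - first) / step) + 1:
floor((174 - 7) / 7) + 1 = floor(167/7) + 1 = 23 + 1 = 24


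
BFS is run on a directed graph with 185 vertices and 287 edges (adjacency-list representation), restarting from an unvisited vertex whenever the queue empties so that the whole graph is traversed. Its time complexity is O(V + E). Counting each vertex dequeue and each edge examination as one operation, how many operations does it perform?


A full BFS traversal dequeues each vertex exactly once and examines each directed edge exactly once.
V = 185 (vertex processing cost)
E = 287 (edge examination cost)
Total operations proportional to V + E = 185 + 287 = 472


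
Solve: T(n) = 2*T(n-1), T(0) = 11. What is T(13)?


Unrolling:
T(13) = 2*T(12) = 2^2*T(11) = ... = 2^13*T(0)
= 2^13 * 11
= 8192 * 11 = 90112


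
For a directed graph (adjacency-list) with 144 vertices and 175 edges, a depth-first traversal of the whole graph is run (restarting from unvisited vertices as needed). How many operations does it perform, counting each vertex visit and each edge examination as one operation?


A full DFS traversal visits each vertex once and examines each edge once.
V = 144
E = 175
Sum = 144 + 175 = 319


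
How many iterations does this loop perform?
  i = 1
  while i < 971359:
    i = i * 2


The loop variable doubles each iteration:
i = 1 -> 2 -> 4 -> 8 -> 16 -> 32 -> 64 -> 128 -> 256 -> 512 -> 1024 -> 2048 -> 4096 -> 8192 -> 16384 -> 32768 -> 65536 -> 131072 -> 262144 -> 524288 -> 1048576 (stop, 1048576 >= 971359)
Number of doublings = ceil(log2(971359)) = 20


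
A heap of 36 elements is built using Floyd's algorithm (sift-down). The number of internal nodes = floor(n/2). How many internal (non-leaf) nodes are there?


Leaf nodes occupy roughly half the array.
Sift-down is called for each internal node, starting from the last one.
Internal nodes = floor(n/2) = floor(36/2) = 18


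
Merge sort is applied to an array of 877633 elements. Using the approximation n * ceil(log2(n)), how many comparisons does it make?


Merge sort divides the array into halves recursively.
Number of levels = ceil(log2(877633)) = 20
At each level, approximately n = 877633 comparisons are needed for merging.
Total comparisons ~ n * ceil(log2(n)) = 877633 * 20 = 17552660


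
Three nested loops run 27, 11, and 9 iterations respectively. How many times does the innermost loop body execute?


Loop 1 (outermost): 27 iterations
Loop 2 (middle): 11 iterations per outer
Loop 3 (innermost): 9 iterations per middle
Total = 27 * 11 * 9 = 2673


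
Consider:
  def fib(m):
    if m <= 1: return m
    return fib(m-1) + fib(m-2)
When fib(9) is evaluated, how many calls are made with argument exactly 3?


Let N(m) = number of times fib(m) is called while evaluating fib(9).
N(9) = 1 (the initial call).
N(8) = 1 (only fib(9) calls it).
For 1 <= m <= 7: fib(m) is called by fib(m+1) and fib(m+2), so
  N(m) = N(m+1) + N(m+2).
fib(0) is called only by fib(2), so N(0) = N(2).
Walk down from m=9:
  N(9)=1, N(8)=1, N(7)=2, N(6)=3, N(5)=5, N(4)=8, N(3)=13
N(3) = 13


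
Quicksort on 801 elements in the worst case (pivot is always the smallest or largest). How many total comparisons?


In the worst case, each partition step picks the worst pivot:
  Partition 1: 800 comparisons (n-1 elements to compare)
  Partition 2: 799 comparisons
  Partition 3: 798 comparisons
  Partition 4: 797 comparisons
  Partition 5: 796 comparisons
  ...
  Last partition: 0 comparisons
Total = (n-1) + (n-2) + ... + 1 + 0 = n*(n-1)/2
= 801*800/2 = 320400


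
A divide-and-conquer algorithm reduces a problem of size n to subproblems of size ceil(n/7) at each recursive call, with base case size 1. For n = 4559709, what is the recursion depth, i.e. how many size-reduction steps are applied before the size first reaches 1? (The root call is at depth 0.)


Each step divides the size by 7 (rounding up); after k steps the size is ceil(n/7^k), which equals 1 exactly when 7^k >= n.
So the depth is the smallest k with 7^k >= 4559709, i.e. ceil(log_7(4559709)).
7^7 = 823543 < 4559709 <= 5764801 = 7^8
Recursion depth = 8


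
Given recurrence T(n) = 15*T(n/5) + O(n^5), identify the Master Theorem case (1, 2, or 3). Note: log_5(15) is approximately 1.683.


Master Theorem parameters: a=15, b=5, c=5
log_b(a) = 1.683
Compare b^c with a: 5^5 = 3125 > 15, so c > log_b(a).
Comparing c=5 vs log_b(a)=1.683:
5 > 1.683 => Case 3
Result: T(n) = O(n^5)
Master Theorem case = 3


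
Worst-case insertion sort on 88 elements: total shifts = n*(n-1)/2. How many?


Sum of shifts = 1 + 2 + 3 + ... + 87
= 88 * 87 / 2
= 7656 / 2
= 3828


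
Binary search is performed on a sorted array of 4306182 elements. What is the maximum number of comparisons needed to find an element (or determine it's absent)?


Binary search halves the search space each comparison:
  Step 1: search space = 4306182 -> 2153091
  Step 2: search space = 2153091 -> 1076545
  Step 3: search space = 1076545 -> 538272
  Step 4: search space = 538272 -> 269136
  Step 5: search space = 269136 -> 134568
  Step 6: search space = 134568 -> 67284
  Step 7: search space = 67284 -> 33642
  Step 8: search space = 33642 -> 16821
  Step 9: search space = 16821 -> 8410
  Step 10: search space = 8410 -> 4205
  Step 11: search space = 4205 -> 2102
  Step 12: search space = 2102 -> 1051
  Step 13: search space = 1051 -> 525
  Step 14: search space = 525 -> 262
  Step 15: search space = 262 -> 131
  Step 16: search space = 131 -> 65
  Step 17: search space = 65 -> 32
  Step 18: search space = 32 -> 16
  Step 19: search space = 16 -> 8
  Step 20: search space = 8 -> 4
  Step 21: search space = 4 -> 2
  Step 22: search space = 2 -> 1
  Step 23: search space = 1 (final check)
Maximum comparisons = floor(log2(4306182)) + 1 = 22 + 1 = 23


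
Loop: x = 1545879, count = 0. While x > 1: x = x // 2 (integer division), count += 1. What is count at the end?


The variable x halves each step:
x = 1545879 -> 772939 -> 386469 -> 193234 -> 96617 -> 48308 -> 24154 -> 12077 -> 6038 -> 3019 -> 1509 -> 754 -> 377 -> 188 -> 94 -> 47 -> 23 -> 11 -> 5 -> 2 -> 1
Number of halvings = floor(log2(1545879)) = 20


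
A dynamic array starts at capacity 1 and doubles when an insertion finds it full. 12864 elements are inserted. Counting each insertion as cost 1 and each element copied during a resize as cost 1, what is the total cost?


n = 12864
Insertion costs: 12864
Resizes copy 1, 2, 4, ... up to the largest power of 2 that is <= n-1 = 12863, i.e. 8192.
Copy costs = 1 + 2 + 4 + 8 + 16 + 32 + 64 + 128 + 256 + 512 + 1024 + 2048 + 4096 + 8192 = 16383
Total = 12864 + 16383 = 29247


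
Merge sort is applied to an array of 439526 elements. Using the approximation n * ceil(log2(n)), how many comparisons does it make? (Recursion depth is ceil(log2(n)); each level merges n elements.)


Merge sort divides the array into halves recursively.
Number of levels = ceil(log2(439526)) = 19
At each level, approximately n = 439526 comparisons are needed for merging.
Total comparisons ~ n * ceil(log2(n)) = 439526 * 19 = 8350994


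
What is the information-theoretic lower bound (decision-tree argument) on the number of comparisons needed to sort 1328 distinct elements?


A binary decision tree of height h has at most 2^h leaves and needs at least n! of them, so h >= ceil(log2(n!)).
1328! is far too large to multiply out, so use Stirling's series:
  ln(n!) ~ n ln n - n + (1/2) ln(2 pi n) + 1/(12n)  (error below 1/(360 n^3), negligible here)
  ln(1328) = 7.1914293
  n ln n = 1328 * 7.1914293 = 9550.2181
  (1/2) ln(2 pi * 1328) = (1/2) ln(8344.0701) = 4.5147
  1/(12*1328) = 0.0001
  ln(1328!) ~ 9550.2181 - 1328 + 4.5147 + 0.0001 = 8226.7329
Convert to base 2: log2(1328!) = 8226.7329 / ln 2 = 8226.7329 / 0.69314718 = 11868.6668
ceil(11868.6668) = 11869


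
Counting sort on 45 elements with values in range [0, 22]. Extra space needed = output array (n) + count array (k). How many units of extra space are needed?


Output array size: 45 (to store sorted result)
Count array size: 23 (one slot per possible value, range 0 to 22)
Total extra space = 45 + 23 = 68


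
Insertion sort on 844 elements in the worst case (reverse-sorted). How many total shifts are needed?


In the worst case (reverse-sorted), each element shifts past all previous:
  Element 1: 1 shifts
  Element 2: 2 shifts
  Element 3: 3 shifts
  Element 4: 4 shifts
  Element 5: 5 shifts
  ...
  Element 843: 843 shifts
Total = 1 + 2 + ... + 843
= 844*(844-1)/2 = 355746


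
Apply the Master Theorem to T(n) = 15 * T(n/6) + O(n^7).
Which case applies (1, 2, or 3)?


The Master Theorem: T(n) = a*T(n/b) + O(n^c)
  a = 15, b = 6, c = 7
log_b(a) = log_6(15) ~ 1.511
Compare b^c with a: 6^7 = 279936 > 15, so c > log_b(a).
Since c > log_b(a), Case 3 applies.
T(n) = O(n^7)
Master Theorem case = 3


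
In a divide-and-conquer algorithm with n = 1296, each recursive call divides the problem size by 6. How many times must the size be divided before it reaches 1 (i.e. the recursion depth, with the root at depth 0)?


Number of divisions = log_6(1296)
Sizes: 1296 -> 216 -> 36 -> 6 -> 1 (4 divisions)
Recursion depth = 4


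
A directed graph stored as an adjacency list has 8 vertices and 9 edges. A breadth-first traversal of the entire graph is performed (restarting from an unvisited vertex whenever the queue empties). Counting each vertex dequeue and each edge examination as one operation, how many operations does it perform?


A full BFS traversal dequeues each vertex once and examines each edge once.
Vertex visits: 8
Edge visits: 9
V + E = 8 + 9 = 17


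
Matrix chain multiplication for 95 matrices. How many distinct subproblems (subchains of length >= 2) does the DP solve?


Subproblems are indexed by (i, j) where i < j.
Number of such pairs = n*(n-1)/2
= 95 * 94 / 2
= 4465


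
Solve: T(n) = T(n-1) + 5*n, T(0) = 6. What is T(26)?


Expanding the recurrence:
T(26) = T(25) + 5*26
       = T(24) + 5*25 + 5*26
       ...
       = T(0) + 5*(1 + 2 + ... + 26)
       = 6 + 5 * 26*27/2
       = 6 + 5 * 351
       = 6 + 1755 = 1761


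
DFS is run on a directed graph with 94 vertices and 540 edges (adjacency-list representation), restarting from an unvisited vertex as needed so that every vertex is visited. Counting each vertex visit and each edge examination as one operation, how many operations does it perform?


A full DFS traversal processes each vertex exactly once (push/pop on stack).
Each directed edge is examined once.
V = 94, E = 540
V + E = 634


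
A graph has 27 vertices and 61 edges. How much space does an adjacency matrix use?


Adjacency matrix: V x V grid of entries
Space = V^2 = 27^2 = 27 * 27 = 729


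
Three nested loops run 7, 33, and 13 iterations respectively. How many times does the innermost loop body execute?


Loop 1 (outermost): 7 iterations
Loop 2 (middle): 33 iterations per outer
Loop 3 (innermost): 13 iterations per middle
Total = 7 * 33 * 13 = 3003


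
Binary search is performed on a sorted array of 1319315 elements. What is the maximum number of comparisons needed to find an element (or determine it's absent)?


Binary search halves the search space each comparison:
  Step 1: search space = 1319315 -> 659657
  Step 2: search space = 659657 -> 329828
  Step 3: search space = 329828 -> 164914
  Step 4: search space = 164914 -> 82457
  Step 5: search space = 82457 -> 41228
  Step 6: search space = 41228 -> 20614
  Step 7: search space = 20614 -> 10307
  Step 8: search space = 10307 -> 5153
  Step 9: search space = 5153 -> 2576
  Step 10: search space = 2576 -> 1288
  Step 11: search space = 1288 -> 644
  Step 12: search space = 644 -> 322
  Step 13: search space = 322 -> 161
  Step 14: search space = 161 -> 80
  Step 15: search space = 80 -> 40
  Step 16: search space = 40 -> 20
  Step 17: search space = 20 -> 10
  Step 18: search space = 10 -> 5
  Step 19: search space = 5 -> 2
  Step 20: search space = 2 -> 1
  Step 21: search space = 1 (final check)
Maximum comparisons = floor(log2(1319315)) + 1 = 20 + 1 = 21


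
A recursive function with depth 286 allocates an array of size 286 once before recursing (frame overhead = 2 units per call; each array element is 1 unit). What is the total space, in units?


Array allocation: 286 units (allocated once)
Stack frames: 286 deep * 2 per frame = 572 units
Total = 286 + 572 = 858


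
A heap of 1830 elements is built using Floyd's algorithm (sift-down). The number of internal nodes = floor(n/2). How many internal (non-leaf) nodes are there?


Leaf nodes occupy roughly half the array.
Sift-down is called for each internal node, starting from the last one.
Internal nodes = floor(n/2) = floor(1830/2) = 915


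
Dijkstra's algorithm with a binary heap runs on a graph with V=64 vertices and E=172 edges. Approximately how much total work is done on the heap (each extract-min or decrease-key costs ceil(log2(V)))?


Dijkstra with a binary heap: each vertex is extracted once, each edge may relax once.
Each heap operation costs O(log V).
V + E = 64 + 172 = 236
ceil(log2(64)) = 6 (since 2^5 = 32 < 64 <= 64 = 2^6)
Total heap work = (V+E) * ceil(log2(V)) = 236 * 6 = 1416


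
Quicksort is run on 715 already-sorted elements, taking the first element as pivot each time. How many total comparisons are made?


Sum of comparisons per partition:
714 + 713 + ... + 1 + 0
= 715 * (715 - 1) / 2
= 715 * 714 / 2
= 255255


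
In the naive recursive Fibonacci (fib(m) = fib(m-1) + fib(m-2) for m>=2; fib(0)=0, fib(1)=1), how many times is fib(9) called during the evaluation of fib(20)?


Let N(m) = number of times fib(m) is called while evaluating fib(20).
N(20) = 1 (the initial call).
N(19) = 1 (only fib(20) calls it).
For 1 <= m <= 18: fib(m) is called by fib(m+1) and fib(m+2), so
  N(m) = N(m+1) + N(m+2).
fib(0) is called only by fib(2), so N(0) = N(2).
Walk down from m=20:
  N(20)=1, N(19)=1, N(18)=2, N(17)=3, N(16)=5, N(15)=8, N(14)=13, N(13)=21, N(12)=34, N(11)=55, N(10)=89, N(9)=144
N(9) = 144


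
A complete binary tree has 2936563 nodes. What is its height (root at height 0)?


In a complete binary tree, level k holds nodes 2^k .. 2^(k+1)-1 (1-indexed).
Height = floor(log2(n)) = floor(log2(2936563)) = 21
Check: 2^21 = 2097152 <= 2936563 < 4194304 = 2^22


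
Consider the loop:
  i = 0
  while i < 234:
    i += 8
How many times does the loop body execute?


Starting at i = 0, each iteration adds 8.
Iterations until i >= 234:
  Iteration 1: i = 0 -> i = 8
  Iteration 2: i = 8 -> i = 16
  Iteration 3: i = 16 -> i = 24
  Iteration 4: i = 24 -> i = 32
  Iteration 5: i = 32 -> i = 40
  Iteration 6: i = 40 -> i = 48
  Iteration 7: i = 48 -> i = 56
  Iteration 8: i = 56 -> i = 64
  ... continuing ...
Total iterations = ceil(234/8) = 30


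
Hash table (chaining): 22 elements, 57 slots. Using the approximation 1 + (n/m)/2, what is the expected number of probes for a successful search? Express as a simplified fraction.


Computing expected probes:
alpha = 22/57
= 1 + alpha/2
= 1 + 22/(2*57)
= (2*57 + 22) / (2*57)
= 136/114 = 68/57


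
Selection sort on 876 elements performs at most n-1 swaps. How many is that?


Each of the 875 passes places one element in its final position.
Pass 1: swap minimum into position 0
Pass 2: swap minimum of remaining into position 1
...
Pass 875: last two elements, one swap
Maximum swaps = 876 - 1 = 875


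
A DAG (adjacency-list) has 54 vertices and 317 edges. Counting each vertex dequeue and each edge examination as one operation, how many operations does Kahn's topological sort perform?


V = 54 (vertex processing)
E = 317 (edge processing)
V + E = 54 + 317 = 371


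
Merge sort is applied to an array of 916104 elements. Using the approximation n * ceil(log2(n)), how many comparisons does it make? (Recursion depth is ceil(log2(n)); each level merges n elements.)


Merge sort divides the array into halves recursively.
Number of levels = ceil(log2(916104)) = 20
At each level, approximately n = 916104 comparisons are needed for merging.
Total comparisons ~ n * ceil(log2(n)) = 916104 * 20 = 18322080


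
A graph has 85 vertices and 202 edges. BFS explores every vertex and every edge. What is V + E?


A full BFS traversal dequeues each vertex once and examines each edge once.
Vertex visits: 85
Edge visits: 202
V + E = 85 + 202 = 287


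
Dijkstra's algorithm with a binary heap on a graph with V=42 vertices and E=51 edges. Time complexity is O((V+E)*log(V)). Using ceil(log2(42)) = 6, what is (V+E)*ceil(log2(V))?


Dijkstra with a binary heap: each vertex is extracted once, each edge may relax once.
Each heap operation costs O(log V).
V + E = 42 + 51 = 93
ceil(log2(42)) = 6 (since 2^5 = 32 < 42 <= 64 = 2^6)
Total heap work = (V+E) * ceil(log2(V)) = 93 * 6 = 558


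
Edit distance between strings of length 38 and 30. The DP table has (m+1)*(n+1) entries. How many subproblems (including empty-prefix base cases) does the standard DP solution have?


The table includes base cases (empty prefixes).
Rows: (m+1) = 39
Columns: (n+1) = 31
Total = 39 * 31 = 1209


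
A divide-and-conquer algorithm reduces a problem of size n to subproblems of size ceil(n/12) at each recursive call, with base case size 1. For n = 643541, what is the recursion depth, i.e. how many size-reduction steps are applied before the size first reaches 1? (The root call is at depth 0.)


Each step divides the size by 12 (rounding up); after k steps the size is ceil(n/12^k), which equals 1 exactly when 12^k >= n.
So the depth is the smallest k with 12^k >= 643541, i.e. ceil(log_12(643541)).
12^5 = 248832 < 643541 <= 2985984 = 12^6
Recursion depth = 6


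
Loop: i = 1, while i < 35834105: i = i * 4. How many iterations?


i multiplies by 4 each step:
i = 1 -> 4 -> 16 -> 64 -> 256 -> 1024 -> 4096 -> 16384 -> 65536 -> 262144 -> 1048576 -> 4194304 -> 16777216 -> 67108864 (stop)
Iterations = ceil(log_4(35834105)) = 13


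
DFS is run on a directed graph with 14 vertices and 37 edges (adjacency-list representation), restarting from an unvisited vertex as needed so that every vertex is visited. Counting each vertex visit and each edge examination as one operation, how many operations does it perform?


A full DFS traversal processes each vertex exactly once (push/pop on stack).
Each directed edge is examined once.
V = 14, E = 37
V + E = 51


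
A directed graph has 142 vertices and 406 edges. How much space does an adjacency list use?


Adjacency list: one list head per vertex + one entry per edge
Vertex heads: 142
Edge entries: 406
Total = 142 + 406 = 548


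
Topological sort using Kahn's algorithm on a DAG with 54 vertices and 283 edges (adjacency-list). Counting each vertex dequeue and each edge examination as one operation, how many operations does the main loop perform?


Kahn's algorithm:
  1. Compute in-degrees: O(V + E)
  2. Process queue: each vertex dequeued once (O(V))
     each edge examined once (O(E))
Total = V + E = 54 + 283 = 337


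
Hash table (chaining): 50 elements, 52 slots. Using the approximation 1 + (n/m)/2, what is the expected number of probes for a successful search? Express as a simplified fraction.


Computing expected probes:
alpha = 50/52
= 1 + alpha/2
= 1 + 50/(2*52)
= (2*52 + 50) / (2*52)
= 154/104 = 77/52


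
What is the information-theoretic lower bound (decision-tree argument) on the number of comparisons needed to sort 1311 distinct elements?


A binary decision tree of height h has at most 2^h leaves and needs at least n! of them, so h >= ceil(log2(n!)).
1311! is far too large to multiply out, so use Stirling's series:
  ln(n!) ~ n ln n - n + (1/2) ln(2 pi n) + 1/(12n)  (error below 1/(360 n^3), negligible here)
  ln(1311) = 7.1785455
  n ln n = 1311 * 7.1785455 = 9411.0732
  (1/2) ln(2 pi * 1311) = (1/2) ln(8237.2559) = 4.5082
  1/(12*1311) = 0.0001
  ln(1311!) ~ 9411.0732 - 1311 + 4.5082 + 0.0001 = 8104.5815
Convert to base 2: log2(1311!) = 8104.5815 / ln 2 = 8104.5815 / 0.69314718 = 11692.4395
ceil(11692.4395) = 11693


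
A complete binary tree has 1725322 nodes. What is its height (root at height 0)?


In a complete binary tree, level k holds nodes 2^k .. 2^(k+1)-1 (1-indexed).
Height = floor(log2(n)) = floor(log2(1725322)) = 20
Check: 2^20 = 1048576 <= 1725322 < 2097152 = 2^21


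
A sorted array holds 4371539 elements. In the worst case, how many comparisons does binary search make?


Halving sequence: 4371539 -> 2185769 -> 1092884 -> 546442 -> 273221 -> 136610 -> 68305 -> 34152 -> 17076 -> 8538 -> 4269 -> 2134 -> 1067 -> 533 -> 266 -> 133 -> 66 -> 33 -> 16 -> 8 -> 4 -> 2 -> 1
Number of halvings = 22
Max comparisons = 22 + 1 = 23


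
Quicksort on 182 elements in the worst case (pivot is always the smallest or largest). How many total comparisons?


In the worst case, each partition step picks the worst pivot:
  Partition 1: 181 comparisons (n-1 elements to compare)
  Partition 2: 180 comparisons
  Partition 3: 179 comparisons
  Partition 4: 178 comparisons
  Partition 5: 177 comparisons
  ...
  Last partition: 0 comparisons
Total = (n-1) + (n-2) + ... + 1 + 0 = n*(n-1)/2
= 182*181/2 = 16471


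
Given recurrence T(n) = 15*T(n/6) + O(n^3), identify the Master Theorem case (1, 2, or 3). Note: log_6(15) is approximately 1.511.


Master Theorem parameters: a=15, b=6, c=3
log_b(a) = 1.511
Compare b^c with a: 6^3 = 216 > 15, so c > log_b(a).
Comparing c=3 vs log_b(a)=1.511:
3 > 1.511 => Case 3
Result: T(n) = O(n^3)
Master Theorem case = 3


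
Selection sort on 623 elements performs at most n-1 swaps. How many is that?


Each of the 622 passes places one element in its final position.
Pass 1: swap minimum into position 0
Pass 2: swap minimum of remaining into position 1
...
Pass 622: last two elements, one swap
Maximum swaps = 623 - 1 = 622


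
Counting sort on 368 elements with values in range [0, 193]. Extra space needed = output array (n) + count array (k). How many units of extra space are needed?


Output array size: 368 (to store sorted result)
Count array size: 194 (one slot per possible value, range 0 to 193)
Total extra space = 368 + 194 = 562


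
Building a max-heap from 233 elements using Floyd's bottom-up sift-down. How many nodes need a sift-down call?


In a heap of 233 elements (0-indexed array):
  Last element index: 232
  Parent of last element: floor((232 - 1) / 2) = 115
  Internal nodes: indices 0 to 115
  Count = floor(233/2) = 116


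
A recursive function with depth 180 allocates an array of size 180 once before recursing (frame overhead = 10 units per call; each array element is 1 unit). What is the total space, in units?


Array allocation: 180 units (allocated once)
Stack frames: 180 deep * 10 per frame = 1800 units
Total = 180 + 1800 = 1980


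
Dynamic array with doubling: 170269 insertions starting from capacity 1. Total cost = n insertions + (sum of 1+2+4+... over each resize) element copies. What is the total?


n = 170269
Insertion costs: 170269
Resizes copy 1, 2, 4, ... up to the largest power of 2 that is <= n-1 = 170268, i.e. 131072.
Copy costs = 1 + 2 + 4 + 8 + 16 + 32 + 64 + 128 + 256 + 512 + 1024 + 2048 + 4096 + 8192 + 16384 + 32768 + 65536 + 131072 = 262143
Total = 170269 + 262143 = 432412


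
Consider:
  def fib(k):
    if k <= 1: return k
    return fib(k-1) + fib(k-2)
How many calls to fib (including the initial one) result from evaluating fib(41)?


Let C(m) = total calls to evaluate fib(m). Then C(0)=C(1)=1, and
C(m) = 1 + C(m-1) + C(m-2) for m >= 2.
Build the table (each entry = 1 + previous two):
  C(0) = 1
  C(1) = 1
  C(2) = 1 + 1 + 1 = 3
  C(3) = 1 + 3 + 1 = 5
  C(4) = 1 + 5 + 3 = 9
  C(5) = 1 + 9 + 5 = 15
  C(6) = 1 + 15 + 9 = 25
  C(7) = 1 + 25 + 15 = 41
  C(8) = 1 + 41 + 25 = 67
  C(9) = 1 + 67 + 41 = 109
  C(10) = 1 + 109 + 67 = 177
  C(11) = 1 + 177 + 109 = 287
  C(12) = 1 + 287 + 177 = 465
  C(13) = 1 + 465 + 287 = 753
  C(14) = 1 + 753 + 465 = 1219
  C(15) = 1 + 1219 + 753 = 1973
  C(16) = 1 + 1973 + 1219 = 3193
  C(17) = 1 + 3193 + 1973 = 5167
  C(18) = 1 + 5167 + 3193 = 8361
  C(19) = 1 + 8361 + 5167 = 13529
  C(20) = 1 + 13529 + 8361 = 21891
  C(21) = 1 + 21891 + 13529 = 35421
  C(22) = 1 + 35421 + 21891 = 57313
  C(23) = 1 + 57313 + 35421 = 92735
  C(24) = 1 + 92735 + 57313 = 150049
  C(25) = 1 + 150049 + 92735 = 242785
  C(26) = 1 + 242785 + 150049 = 392835
  C(27) = 1 + 392835 + 242785 = 635621
  C(28) = 1 + 635621 + 392835 = 1028457
  C(29) = 1 + 1028457 + 635621 = 1664079
  C(30) = 1 + 1664079 + 1028457 = 2692537
  C(31) = 1 + 2692537 + 1664079 = 4356617
  C(32) = 1 + 4356617 + 2692537 = 7049155
  C(33) = 1 + 7049155 + 4356617 = 11405773
  C(34) = 1 + 11405773 + 7049155 = 18454929
  C(35) = 1 + 18454929 + 11405773 = 29860703
  C(36) = 1 + 29860703 + 18454929 = 48315633
  C(37) = 1 + 48315633 + 29860703 = 78176337
  C(38) = 1 + 78176337 + 48315633 = 126491971
  C(39) = 1 + 126491971 + 78176337 = 204668309
  C(40) = 1 + 204668309 + 126491971 = 331160281
  C(41) = 1 + 331160281 + 204668309 = 535828591
Total calls for fib(41) = 535828591
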